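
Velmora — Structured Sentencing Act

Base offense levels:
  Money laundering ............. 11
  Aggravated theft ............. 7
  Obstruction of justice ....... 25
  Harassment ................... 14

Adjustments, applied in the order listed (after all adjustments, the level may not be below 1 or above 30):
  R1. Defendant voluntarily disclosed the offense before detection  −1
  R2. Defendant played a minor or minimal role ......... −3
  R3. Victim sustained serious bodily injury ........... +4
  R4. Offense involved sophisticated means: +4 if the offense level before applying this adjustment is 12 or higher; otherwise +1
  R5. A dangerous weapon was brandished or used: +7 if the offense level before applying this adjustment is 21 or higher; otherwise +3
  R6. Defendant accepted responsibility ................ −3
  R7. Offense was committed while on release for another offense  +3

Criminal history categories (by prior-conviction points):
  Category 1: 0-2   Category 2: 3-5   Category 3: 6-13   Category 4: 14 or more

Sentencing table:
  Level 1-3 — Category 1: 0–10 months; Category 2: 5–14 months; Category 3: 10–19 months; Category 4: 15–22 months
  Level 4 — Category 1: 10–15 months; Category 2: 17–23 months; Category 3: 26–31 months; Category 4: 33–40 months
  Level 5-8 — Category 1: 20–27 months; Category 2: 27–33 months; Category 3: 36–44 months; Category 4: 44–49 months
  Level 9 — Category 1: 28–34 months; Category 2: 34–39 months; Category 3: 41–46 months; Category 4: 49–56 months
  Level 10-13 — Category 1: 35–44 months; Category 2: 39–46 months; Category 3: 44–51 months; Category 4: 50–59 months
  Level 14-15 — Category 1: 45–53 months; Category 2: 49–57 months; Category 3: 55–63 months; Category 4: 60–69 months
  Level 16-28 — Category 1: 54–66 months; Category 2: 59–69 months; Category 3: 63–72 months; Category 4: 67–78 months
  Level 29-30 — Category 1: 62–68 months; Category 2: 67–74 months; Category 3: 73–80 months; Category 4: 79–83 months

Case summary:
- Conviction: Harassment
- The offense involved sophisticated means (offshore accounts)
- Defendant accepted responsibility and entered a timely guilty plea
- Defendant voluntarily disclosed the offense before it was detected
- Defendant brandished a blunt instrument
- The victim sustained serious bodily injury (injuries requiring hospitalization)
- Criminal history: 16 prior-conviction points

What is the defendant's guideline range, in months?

Base offense level for harassment: 14.
R1 applies: 14 − 1 = 13.
R2 does not apply.
R3 applies: 13 + 4 = 17.
R4 applies (level before this adjustment is 17 ≥ 12, so +4): 17 + 4 = 21.
R5 applies (level before this adjustment is 21 ≥ 21, so +7): 21 + 7 = 28.
R6 applies: 28 − 3 = 25.
Final offense level: 25.
Criminal history: 16 prior points → Category 4 (14+).
Level 25 falls in the 16-28 band.
Grid: Level 16-28 × Category 4 = 67-78 months.

67-78 months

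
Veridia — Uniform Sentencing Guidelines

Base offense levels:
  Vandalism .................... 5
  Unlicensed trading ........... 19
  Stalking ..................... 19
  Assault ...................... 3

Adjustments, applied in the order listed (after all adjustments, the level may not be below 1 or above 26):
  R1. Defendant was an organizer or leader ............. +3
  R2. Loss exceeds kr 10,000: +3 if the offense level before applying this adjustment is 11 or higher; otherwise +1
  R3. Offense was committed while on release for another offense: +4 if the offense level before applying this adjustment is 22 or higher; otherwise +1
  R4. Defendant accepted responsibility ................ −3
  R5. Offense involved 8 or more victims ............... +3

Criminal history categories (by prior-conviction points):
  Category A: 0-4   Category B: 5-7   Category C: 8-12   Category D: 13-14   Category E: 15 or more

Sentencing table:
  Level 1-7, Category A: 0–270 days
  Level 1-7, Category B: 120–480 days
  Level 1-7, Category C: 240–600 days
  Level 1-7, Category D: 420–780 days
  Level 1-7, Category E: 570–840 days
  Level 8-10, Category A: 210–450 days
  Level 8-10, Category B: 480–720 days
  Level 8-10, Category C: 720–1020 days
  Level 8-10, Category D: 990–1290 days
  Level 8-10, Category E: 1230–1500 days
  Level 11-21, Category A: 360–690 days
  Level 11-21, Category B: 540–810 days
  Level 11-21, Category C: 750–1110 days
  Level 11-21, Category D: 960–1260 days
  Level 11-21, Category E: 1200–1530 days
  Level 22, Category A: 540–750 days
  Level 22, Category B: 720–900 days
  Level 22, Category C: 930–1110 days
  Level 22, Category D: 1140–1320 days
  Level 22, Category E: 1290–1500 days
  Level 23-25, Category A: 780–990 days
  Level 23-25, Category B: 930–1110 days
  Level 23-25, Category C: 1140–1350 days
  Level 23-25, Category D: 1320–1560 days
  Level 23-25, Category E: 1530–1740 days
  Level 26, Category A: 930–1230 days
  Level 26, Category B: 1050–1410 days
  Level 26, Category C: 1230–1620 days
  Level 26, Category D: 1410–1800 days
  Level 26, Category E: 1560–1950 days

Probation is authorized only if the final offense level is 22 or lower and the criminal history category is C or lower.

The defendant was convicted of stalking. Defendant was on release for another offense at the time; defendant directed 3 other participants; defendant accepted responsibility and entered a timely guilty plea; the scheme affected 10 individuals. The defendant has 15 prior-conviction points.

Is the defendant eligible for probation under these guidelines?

Base offense level for stalking: 19.
R1 applies: 19 + 3 = 22.
R3 applies (level before this adjustment is 22 ≥ 22, so +4): 22 + 4 = 26.
R4 applies: 26 − 3 = 23.
R5 applies: 23 + 3 = 26.
Final offense level: 26.
Criminal history: 15 prior points → Category E (15+).
Level 26 falls in the 26 band.
Grid: Level 26 × Category E = 1560-1950 days.
Probation check: level 26 > 22 and category E > C → not eligible.

No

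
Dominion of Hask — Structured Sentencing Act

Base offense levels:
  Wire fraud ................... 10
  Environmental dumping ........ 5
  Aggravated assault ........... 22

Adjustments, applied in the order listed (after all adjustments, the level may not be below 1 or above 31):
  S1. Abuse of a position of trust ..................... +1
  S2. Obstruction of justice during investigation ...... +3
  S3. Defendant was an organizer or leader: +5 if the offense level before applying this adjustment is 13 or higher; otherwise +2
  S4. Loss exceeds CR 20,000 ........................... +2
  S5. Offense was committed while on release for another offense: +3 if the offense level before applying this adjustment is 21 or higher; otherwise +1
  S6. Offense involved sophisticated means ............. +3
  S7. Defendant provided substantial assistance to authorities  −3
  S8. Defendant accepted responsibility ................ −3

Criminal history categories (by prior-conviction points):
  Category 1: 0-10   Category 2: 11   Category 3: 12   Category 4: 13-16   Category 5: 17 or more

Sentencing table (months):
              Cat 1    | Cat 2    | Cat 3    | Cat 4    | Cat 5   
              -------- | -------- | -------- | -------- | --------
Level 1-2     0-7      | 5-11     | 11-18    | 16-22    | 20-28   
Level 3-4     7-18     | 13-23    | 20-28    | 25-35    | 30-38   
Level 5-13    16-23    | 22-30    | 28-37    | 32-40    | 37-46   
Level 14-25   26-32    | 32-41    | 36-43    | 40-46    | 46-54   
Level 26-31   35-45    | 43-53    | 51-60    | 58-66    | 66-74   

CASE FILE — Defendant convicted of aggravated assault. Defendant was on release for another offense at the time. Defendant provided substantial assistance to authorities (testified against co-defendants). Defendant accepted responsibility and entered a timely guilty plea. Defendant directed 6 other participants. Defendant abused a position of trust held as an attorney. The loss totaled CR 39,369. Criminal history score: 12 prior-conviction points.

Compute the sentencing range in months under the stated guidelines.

Base offense level for aggravated assault: 22.
S1 applies: 22 + 1 = 23.
S2 does not apply.
S3 applies (level before this adjustment is 23 ≥ 13, so +5): 23 + 5 = 28.
S4 applies: 28 + 2 = 30.
S5 applies (level before this adjustment is 30 ≥ 21, so +3): 30 + 3 = 33.
S6 does not apply.
S7 applies: 33 − 3 = 30.
S8 applies: 30 − 3 = 27.
Final offense level: 27.
Criminal history: 12 prior points → Category 3 (12).
Level 27 falls in the 26-31 band.
Grid: Level 26-31 × Category 3 = 51-60 months.

51-60 months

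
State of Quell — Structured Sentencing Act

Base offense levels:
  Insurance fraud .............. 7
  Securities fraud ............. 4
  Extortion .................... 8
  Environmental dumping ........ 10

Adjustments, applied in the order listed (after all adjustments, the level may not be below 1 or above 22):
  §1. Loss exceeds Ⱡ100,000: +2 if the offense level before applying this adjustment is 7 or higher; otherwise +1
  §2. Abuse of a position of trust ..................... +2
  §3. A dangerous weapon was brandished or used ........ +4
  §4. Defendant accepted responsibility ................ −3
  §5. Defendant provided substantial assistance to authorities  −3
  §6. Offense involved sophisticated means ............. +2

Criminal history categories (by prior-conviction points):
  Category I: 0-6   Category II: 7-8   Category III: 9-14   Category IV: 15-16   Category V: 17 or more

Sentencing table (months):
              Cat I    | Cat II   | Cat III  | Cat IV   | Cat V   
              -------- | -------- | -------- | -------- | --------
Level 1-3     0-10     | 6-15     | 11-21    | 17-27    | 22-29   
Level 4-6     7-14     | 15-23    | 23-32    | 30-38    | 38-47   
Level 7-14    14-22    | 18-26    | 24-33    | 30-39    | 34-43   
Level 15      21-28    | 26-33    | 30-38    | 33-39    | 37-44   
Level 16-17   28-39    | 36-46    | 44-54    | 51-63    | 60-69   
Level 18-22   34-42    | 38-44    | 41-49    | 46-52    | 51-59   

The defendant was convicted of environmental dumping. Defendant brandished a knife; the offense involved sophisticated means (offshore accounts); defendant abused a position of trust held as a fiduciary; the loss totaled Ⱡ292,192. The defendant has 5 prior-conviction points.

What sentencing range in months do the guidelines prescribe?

34-42 months

Base offense level for environmental dumping: 10.
§1 applies (level before this adjustment is 10 ≥ 7, so +2): 10 + 2 = 12.
§2 applies: 12 + 2 = 14.
§3 applies: 14 + 4 = 18.
§4 does not apply.
§5 does not apply.
§6 applies: 18 + 2 = 20.
Final offense level: 20.
Criminal history: 5 prior points → Category I (0-6).
Level 20 falls in the 18-22 band.
Grid: Level 18-22 × Category I = 34-42 months.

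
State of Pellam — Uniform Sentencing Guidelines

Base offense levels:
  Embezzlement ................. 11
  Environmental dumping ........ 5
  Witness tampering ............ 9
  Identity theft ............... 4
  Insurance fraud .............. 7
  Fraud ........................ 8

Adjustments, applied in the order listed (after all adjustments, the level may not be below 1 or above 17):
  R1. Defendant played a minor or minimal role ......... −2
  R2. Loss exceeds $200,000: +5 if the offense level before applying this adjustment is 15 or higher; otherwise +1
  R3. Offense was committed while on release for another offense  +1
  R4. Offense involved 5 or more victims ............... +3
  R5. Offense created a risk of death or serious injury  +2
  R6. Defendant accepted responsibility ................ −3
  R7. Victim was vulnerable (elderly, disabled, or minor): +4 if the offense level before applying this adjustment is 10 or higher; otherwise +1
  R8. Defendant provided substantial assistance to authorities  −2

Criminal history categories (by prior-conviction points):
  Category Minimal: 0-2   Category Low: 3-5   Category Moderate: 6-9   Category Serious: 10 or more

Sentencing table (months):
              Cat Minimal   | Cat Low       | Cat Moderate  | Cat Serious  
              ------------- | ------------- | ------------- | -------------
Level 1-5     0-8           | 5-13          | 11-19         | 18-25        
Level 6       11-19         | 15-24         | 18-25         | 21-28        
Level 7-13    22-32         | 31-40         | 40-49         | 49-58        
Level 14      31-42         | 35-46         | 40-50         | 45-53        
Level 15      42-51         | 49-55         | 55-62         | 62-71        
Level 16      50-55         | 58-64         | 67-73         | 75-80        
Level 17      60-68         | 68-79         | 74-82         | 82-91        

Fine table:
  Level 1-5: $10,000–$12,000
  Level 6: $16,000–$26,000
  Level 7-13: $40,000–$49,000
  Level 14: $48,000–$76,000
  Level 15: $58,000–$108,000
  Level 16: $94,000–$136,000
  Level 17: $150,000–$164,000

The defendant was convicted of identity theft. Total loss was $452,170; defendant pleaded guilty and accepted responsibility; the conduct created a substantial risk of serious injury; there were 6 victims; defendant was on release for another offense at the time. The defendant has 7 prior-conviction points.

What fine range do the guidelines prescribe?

$40,000–$49,000

Base offense level for identity theft: 4.
R1 does not apply.
R2 applies (level before this adjustment is 4 < 15, so +1): 4 + 1 = 5.
R3 applies: 5 + 1 = 6.
R4 applies: 6 + 3 = 9.
R5 applies: 9 + 2 = 11.
R6 applies: 11 − 3 = 8.
Final offense level: 8.
Level 8 falls in the 7-13 band.
Fine table: Level 7-13 → $40,000–$49,000.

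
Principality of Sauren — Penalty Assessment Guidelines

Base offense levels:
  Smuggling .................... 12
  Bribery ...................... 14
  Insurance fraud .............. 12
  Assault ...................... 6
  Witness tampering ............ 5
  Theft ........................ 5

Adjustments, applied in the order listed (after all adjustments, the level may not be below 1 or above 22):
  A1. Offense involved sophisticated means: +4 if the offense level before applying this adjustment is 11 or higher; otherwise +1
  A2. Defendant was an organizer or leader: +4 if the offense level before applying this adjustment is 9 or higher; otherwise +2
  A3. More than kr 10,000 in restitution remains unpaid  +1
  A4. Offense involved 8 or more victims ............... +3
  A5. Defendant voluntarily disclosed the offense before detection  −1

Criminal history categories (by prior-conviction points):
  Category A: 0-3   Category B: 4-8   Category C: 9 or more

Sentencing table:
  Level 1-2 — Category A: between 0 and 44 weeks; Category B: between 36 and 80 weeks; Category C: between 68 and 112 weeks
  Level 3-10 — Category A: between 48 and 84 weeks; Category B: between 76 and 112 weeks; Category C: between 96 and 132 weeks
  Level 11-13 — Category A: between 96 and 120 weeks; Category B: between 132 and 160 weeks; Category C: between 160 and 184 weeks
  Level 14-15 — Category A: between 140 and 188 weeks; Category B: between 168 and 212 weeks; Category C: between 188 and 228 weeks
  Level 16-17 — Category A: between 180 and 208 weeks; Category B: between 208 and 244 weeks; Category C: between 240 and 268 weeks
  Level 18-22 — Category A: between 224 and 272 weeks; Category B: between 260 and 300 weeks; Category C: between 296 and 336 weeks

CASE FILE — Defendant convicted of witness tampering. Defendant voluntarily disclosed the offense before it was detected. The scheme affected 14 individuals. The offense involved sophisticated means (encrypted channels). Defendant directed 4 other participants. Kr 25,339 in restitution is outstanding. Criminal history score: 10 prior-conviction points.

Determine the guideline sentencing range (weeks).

Base offense level for witness tampering: 5.
A1 applies (level before this adjustment is 5 < 11, so +1): 5 + 1 = 6.
A2 applies (level before this adjustment is 6 < 9, so +2): 6 + 2 = 8.
A3 applies: 8 + 1 = 9.
A4 applies: 9 + 3 = 12.
A5 applies: 12 − 1 = 11.
Final offense level: 11.
Criminal history: 10 prior points → Category C (9+).
Level 11 falls in the 11-13 band.
Grid: Level 11-13 × Category C = 160-184 weeks.

160-184 weeks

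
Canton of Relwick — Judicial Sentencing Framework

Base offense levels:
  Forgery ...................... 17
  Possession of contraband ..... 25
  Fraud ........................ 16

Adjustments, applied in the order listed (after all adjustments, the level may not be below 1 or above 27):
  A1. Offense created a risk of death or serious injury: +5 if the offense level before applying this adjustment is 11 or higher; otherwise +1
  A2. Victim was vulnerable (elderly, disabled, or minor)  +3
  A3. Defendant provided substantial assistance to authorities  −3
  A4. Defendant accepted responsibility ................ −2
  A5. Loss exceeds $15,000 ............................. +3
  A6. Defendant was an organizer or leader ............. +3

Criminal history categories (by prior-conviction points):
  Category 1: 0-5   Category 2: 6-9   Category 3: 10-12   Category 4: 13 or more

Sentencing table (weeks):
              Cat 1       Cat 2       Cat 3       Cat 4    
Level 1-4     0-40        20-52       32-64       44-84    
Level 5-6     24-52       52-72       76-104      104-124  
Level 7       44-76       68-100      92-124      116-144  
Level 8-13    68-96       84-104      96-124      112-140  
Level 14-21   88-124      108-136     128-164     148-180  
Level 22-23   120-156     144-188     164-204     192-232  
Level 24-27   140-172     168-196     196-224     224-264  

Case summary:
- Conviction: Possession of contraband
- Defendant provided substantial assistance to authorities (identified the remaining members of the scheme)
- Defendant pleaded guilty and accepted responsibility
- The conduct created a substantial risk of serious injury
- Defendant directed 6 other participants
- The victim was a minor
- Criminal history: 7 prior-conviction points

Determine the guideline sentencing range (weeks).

Base offense level for possession of contraband: 25.
A1 applies (level before this adjustment is 25 ≥ 11, so +5): 25 + 5 = 30.
A2 applies: 30 + 3 = 33.
A3 applies: 33 − 3 = 30.
A4 applies: 30 − 2 = 28.
A5 does not apply.
A6 applies: 28 + 3 = 31.
Level 31 exceeds the maximum of 27; capped at 27.
Final offense level: 27.
Criminal history: 7 prior points → Category 2 (6-9).
Level 27 falls in the 24-27 band.
Grid: Level 24-27 × Category 2 = 168-196 weeks.

168-196 weeks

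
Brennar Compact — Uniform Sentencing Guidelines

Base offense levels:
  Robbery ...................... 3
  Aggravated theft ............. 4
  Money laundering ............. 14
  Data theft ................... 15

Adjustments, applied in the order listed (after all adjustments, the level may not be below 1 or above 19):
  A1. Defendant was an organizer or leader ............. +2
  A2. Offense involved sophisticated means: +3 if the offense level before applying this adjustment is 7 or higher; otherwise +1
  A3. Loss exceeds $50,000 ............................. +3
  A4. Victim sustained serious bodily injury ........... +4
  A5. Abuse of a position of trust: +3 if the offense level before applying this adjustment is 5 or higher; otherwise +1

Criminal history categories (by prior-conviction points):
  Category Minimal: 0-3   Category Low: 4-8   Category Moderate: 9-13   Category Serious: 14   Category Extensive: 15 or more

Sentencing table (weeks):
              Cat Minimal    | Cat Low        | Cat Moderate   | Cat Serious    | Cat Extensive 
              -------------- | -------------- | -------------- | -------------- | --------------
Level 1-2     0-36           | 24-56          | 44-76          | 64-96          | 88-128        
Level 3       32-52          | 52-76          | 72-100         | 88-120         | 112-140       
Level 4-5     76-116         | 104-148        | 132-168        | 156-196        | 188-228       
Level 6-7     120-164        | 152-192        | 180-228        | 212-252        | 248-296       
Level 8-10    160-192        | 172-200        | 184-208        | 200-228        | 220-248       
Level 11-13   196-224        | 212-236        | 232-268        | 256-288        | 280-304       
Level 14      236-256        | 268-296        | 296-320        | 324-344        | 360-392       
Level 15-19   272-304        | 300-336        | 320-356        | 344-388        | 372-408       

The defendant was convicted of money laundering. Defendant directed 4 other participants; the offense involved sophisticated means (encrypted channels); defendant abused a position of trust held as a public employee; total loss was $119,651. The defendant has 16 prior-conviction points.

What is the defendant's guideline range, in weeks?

372-408 weeks

Base offense level for money laundering: 14.
A1 applies: 14 + 2 = 16.
A2 applies (level before this adjustment is 16 ≥ 7, so +3): 16 + 3 = 19.
A3 applies: 19 + 3 = 22.
A5 applies (level before this adjustment is 22 ≥ 5, so +3): 22 + 3 = 25.
Level 25 exceeds the maximum of 19; capped at 19.
Final offense level: 19.
Criminal history: 16 prior points → Category Extensive (15+).
Level 19 falls in the 15-19 band.
Grid: Level 15-19 × Category Extensive = 372-408 weeks.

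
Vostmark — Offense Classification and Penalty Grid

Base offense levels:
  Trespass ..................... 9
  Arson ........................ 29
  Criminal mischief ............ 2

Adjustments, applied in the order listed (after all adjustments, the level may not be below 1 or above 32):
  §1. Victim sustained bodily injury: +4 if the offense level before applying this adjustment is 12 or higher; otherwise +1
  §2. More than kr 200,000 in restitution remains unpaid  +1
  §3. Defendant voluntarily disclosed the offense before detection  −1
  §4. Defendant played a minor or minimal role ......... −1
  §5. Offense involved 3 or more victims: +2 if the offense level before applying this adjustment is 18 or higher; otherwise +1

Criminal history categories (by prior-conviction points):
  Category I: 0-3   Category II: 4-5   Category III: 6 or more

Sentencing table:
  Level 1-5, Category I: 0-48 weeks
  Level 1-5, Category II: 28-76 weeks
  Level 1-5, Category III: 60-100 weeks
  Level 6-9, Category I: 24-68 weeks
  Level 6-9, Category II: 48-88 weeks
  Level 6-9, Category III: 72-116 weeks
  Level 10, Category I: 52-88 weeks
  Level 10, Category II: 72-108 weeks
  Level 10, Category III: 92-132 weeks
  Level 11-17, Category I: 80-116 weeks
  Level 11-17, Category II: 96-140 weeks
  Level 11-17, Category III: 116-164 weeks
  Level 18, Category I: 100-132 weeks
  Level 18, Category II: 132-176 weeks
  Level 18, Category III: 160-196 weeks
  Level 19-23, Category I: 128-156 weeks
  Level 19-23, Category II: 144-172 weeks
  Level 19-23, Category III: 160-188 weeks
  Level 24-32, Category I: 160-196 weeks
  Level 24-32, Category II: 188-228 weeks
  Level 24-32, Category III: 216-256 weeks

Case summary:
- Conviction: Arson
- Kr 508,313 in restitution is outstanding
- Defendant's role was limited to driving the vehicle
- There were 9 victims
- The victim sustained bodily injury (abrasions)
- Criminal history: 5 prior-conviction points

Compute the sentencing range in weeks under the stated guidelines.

188-228 weeks

Base offense level for arson: 29.
§1 applies (level before this adjustment is 29 ≥ 12, so +4): 29 + 4 = 33.
§2 applies: 33 + 1 = 34.
§3 does not apply.
§4 applies: 34 − 1 = 33.
§5 applies (level before this adjustment is 33 ≥ 18, so +2): 33 + 2 = 35.
Level 35 exceeds the maximum of 32; capped at 32.
Final offense level: 32.
Criminal history: 5 prior points → Category II (4-5).
Level 32 falls in the 24-32 band.
Grid: Level 24-32 × Category II = 188-228 weeks.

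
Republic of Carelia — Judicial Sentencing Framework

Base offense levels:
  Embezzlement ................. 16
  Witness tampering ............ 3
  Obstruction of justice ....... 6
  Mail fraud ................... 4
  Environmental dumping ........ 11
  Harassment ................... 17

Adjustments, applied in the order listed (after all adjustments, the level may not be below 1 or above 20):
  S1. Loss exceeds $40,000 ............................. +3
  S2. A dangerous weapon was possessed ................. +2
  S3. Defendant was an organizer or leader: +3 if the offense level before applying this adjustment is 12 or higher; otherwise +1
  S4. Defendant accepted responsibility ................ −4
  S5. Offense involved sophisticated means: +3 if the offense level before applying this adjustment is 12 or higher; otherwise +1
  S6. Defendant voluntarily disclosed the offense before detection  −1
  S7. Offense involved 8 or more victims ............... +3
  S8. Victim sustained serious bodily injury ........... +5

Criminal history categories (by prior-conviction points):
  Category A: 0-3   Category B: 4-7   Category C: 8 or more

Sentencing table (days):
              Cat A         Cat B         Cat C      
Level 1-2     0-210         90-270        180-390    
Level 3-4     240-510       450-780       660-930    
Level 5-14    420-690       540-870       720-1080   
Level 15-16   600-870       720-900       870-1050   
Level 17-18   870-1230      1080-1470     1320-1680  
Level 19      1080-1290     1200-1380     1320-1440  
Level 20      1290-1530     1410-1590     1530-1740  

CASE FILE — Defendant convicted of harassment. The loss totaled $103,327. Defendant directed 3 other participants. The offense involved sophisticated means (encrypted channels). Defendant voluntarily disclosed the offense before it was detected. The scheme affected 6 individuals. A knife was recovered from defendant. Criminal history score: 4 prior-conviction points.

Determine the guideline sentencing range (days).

1410-1590 days

Base offense level for harassment: 17.
S1 applies: 17 + 3 = 20.
S2 applies: 20 + 2 = 22.
S3 applies (level before this adjustment is 22 ≥ 12, so +3): 22 + 3 = 25.
S5 applies (level before this adjustment is 25 ≥ 12, so +3): 25 + 3 = 28.
S6 applies: 28 − 1 = 27.
S8 does not apply.
Level 27 exceeds the maximum of 20; capped at 20.
Final offense level: 20.
Criminal history: 4 prior points → Category B (4-7).
Level 20 falls in the 20 band.
Grid: Level 20 × Category B = 1410-1590 days.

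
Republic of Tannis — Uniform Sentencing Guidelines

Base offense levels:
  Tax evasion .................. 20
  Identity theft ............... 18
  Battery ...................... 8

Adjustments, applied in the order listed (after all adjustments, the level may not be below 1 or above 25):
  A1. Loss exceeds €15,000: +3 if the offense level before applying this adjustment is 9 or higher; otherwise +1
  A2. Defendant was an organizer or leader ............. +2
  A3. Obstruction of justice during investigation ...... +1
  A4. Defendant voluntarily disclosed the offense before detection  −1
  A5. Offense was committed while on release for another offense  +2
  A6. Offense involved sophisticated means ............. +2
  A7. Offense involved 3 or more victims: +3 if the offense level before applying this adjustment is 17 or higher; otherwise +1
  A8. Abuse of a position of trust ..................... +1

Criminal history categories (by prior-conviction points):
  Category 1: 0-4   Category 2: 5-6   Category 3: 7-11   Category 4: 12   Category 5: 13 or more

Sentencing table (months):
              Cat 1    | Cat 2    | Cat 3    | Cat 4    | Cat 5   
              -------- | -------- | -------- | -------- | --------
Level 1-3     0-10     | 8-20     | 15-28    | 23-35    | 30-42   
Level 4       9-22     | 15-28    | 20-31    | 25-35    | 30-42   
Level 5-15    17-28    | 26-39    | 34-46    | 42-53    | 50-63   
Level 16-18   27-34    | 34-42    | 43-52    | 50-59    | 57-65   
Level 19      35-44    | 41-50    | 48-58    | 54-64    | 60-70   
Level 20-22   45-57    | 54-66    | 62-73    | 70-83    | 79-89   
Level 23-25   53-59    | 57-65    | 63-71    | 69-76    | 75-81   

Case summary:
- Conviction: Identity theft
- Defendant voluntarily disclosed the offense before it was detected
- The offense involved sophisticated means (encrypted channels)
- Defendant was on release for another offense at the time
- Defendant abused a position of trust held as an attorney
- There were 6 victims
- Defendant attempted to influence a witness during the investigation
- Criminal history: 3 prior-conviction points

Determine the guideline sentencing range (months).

53-59 months

Base offense level for identity theft: 18.
A1 does not apply.
A2 does not apply.
A3 applies: 18 + 1 = 19.
A4 applies: 19 − 1 = 18.
A5 applies: 18 + 2 = 20.
A6 applies: 20 + 2 = 22.
A7 applies (level before this adjustment is 22 ≥ 17, so +3): 22 + 3 = 25.
A8 applies: 25 + 1 = 26.
Level 26 exceeds the maximum of 25; capped at 25.
Final offense level: 25.
Criminal history: 3 prior points → Category 1 (0-4).
Level 25 falls in the 23-25 band.
Grid: Level 23-25 × Category 1 = 53-59 months.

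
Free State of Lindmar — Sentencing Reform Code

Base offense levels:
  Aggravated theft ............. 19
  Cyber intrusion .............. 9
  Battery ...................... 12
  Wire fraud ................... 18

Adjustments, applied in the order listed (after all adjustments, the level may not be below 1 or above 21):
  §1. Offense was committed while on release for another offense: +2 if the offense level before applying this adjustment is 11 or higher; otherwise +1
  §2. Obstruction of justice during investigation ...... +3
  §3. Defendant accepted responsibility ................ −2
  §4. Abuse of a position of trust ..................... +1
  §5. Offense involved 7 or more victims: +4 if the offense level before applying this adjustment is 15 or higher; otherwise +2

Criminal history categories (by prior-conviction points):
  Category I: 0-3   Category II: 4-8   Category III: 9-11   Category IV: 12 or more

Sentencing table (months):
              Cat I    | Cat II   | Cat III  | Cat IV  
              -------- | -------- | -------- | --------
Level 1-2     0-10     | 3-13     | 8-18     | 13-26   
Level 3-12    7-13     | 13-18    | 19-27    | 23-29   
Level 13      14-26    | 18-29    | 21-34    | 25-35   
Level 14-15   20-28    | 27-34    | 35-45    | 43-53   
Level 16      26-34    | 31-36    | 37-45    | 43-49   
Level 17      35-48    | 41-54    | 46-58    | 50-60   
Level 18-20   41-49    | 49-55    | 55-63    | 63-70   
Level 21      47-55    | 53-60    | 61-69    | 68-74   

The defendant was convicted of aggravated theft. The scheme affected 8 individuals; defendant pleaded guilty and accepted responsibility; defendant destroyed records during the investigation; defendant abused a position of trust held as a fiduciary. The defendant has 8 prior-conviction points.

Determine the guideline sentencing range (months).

Base offense level for aggravated theft: 19.
§1 does not apply.
§2 applies: 19 + 3 = 22.
§3 applies: 22 − 2 = 20.
§4 applies: 20 + 1 = 21.
§5 applies (level before this adjustment is 21 ≥ 15, so +4): 21 + 4 = 25.
Level 25 exceeds the maximum of 21; capped at 21.
Final offense level: 21.
Criminal history: 8 prior points → Category II (4-8).
Level 21 falls in the 21 band.
Grid: Level 21 × Category II = 53-60 months.

53-60 months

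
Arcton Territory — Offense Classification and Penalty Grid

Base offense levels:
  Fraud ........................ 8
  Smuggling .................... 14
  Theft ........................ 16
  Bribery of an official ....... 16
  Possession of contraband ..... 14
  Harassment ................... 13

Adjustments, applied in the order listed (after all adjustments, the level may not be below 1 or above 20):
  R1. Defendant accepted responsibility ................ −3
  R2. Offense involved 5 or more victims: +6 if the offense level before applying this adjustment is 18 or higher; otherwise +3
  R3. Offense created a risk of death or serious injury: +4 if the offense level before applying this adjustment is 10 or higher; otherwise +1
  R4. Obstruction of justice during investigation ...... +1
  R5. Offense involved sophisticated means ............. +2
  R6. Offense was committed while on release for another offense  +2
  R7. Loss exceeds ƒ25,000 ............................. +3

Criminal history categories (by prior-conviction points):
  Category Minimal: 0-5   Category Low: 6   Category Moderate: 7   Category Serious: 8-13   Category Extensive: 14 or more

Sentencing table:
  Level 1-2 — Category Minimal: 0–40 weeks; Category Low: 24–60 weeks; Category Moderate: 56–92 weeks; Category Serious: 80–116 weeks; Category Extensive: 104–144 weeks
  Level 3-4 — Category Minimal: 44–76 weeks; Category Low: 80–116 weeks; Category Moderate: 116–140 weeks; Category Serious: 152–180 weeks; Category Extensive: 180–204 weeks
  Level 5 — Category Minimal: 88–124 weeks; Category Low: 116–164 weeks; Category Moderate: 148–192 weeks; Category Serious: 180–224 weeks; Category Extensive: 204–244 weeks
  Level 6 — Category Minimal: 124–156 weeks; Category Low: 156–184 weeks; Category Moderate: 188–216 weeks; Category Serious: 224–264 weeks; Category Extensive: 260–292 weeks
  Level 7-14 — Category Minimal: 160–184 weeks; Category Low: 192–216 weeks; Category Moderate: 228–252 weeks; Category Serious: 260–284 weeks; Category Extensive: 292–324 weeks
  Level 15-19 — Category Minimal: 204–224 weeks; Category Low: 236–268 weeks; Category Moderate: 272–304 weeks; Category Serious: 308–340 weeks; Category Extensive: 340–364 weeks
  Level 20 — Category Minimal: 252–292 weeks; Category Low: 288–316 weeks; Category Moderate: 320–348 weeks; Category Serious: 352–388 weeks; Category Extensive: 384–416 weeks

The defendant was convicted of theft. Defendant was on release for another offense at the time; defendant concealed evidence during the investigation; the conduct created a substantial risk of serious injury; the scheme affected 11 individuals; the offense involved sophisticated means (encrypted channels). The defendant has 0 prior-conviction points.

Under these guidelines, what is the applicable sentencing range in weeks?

252-292 weeks

Base offense level for theft: 16.
R1 does not apply.
R2 applies (level before this adjustment is 16 < 18, so +3): 16 + 3 = 19.
R3 applies (level before this adjustment is 19 ≥ 10, so +4): 19 + 4 = 23.
R4 applies: 23 + 1 = 24.
R5 applies: 24 + 2 = 26.
R6 applies: 26 + 2 = 28.
Level 28 exceeds the maximum of 20; capped at 20.
Final offense level: 20.
Criminal history: 0 prior points → Category Minimal (0-5).
Level 20 falls in the 20 band.
Grid: Level 20 × Category Minimal = 252-292 weeks.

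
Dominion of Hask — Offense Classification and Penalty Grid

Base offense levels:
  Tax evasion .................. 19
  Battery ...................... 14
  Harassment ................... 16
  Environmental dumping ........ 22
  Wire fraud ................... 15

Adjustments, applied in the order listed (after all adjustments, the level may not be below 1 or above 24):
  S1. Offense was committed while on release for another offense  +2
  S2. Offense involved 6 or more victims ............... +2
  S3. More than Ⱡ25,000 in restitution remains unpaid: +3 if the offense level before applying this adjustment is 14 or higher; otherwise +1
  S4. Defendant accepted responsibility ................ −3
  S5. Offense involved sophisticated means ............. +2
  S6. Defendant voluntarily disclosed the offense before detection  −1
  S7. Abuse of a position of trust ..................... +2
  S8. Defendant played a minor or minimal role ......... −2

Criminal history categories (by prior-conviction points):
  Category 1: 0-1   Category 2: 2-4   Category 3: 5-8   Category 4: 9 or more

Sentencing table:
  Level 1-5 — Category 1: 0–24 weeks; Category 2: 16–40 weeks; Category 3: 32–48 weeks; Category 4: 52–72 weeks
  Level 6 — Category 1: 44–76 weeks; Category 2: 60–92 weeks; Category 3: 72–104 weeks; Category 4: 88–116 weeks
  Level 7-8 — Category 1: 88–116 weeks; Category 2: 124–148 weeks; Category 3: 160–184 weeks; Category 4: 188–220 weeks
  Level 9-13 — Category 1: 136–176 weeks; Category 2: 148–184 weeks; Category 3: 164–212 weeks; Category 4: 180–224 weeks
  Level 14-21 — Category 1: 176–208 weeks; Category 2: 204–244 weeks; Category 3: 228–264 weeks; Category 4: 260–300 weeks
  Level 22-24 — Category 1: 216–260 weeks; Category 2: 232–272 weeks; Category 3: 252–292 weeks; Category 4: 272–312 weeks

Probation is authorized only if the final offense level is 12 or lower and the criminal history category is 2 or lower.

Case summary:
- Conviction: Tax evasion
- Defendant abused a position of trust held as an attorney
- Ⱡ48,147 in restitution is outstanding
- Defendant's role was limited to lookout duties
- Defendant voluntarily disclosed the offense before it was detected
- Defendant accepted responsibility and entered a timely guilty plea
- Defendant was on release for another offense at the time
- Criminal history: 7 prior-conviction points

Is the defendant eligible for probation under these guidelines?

Base offense level for tax evasion: 19.
S1 applies: 19 + 2 = 21.
S3 applies (level before this adjustment is 21 ≥ 14, so +3): 21 + 3 = 24.
S4 applies: 24 − 3 = 21.
S5 does not apply.
S6 applies: 21 − 1 = 20.
S7 applies: 20 + 2 = 22.
S8 applies: 22 − 2 = 20.
Final offense level: 20.
Criminal history: 7 prior points → Category 3 (5-8).
Level 20 falls in the 14-21 band.
Grid: Level 14-21 × Category 3 = 228-264 weeks.
Probation check: level 20 > 12 and category 3 > 2 → not eligible.

No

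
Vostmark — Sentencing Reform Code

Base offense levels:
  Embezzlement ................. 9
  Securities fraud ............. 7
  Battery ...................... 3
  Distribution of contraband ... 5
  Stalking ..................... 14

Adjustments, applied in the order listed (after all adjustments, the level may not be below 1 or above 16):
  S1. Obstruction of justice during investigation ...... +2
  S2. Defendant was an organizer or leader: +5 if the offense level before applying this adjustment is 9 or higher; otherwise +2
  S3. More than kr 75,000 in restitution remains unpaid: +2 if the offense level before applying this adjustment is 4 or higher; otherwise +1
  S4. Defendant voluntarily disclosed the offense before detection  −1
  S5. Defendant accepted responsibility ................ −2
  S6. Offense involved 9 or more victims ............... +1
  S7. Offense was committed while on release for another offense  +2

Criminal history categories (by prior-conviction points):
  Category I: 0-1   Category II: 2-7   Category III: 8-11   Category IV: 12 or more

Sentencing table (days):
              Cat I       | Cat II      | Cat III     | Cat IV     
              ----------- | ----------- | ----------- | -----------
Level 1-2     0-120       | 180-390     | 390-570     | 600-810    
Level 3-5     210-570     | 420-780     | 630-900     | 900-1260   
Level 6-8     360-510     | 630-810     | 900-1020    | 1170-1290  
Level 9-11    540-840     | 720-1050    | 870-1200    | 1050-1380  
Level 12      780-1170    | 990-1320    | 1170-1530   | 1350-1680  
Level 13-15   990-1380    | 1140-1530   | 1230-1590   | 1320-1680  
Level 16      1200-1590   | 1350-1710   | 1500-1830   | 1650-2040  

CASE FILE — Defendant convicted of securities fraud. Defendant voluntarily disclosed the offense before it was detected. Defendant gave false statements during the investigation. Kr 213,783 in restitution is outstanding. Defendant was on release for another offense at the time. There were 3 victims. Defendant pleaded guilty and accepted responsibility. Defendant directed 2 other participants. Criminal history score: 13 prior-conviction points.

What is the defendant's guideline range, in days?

1320-1680 days

Base offense level for securities fraud: 7.
S1 applies: 7 + 2 = 9.
S2 applies (level before this adjustment is 9 ≥ 9, so +5): 9 + 5 = 14.
S3 applies (level before this adjustment is 14 ≥ 4, so +2): 14 + 2 = 16.
S4 applies: 16 − 1 = 15.
S5 applies: 15 − 2 = 13.
S6 does not apply.
S7 applies: 13 + 2 = 15.
Final offense level: 15.
Criminal history: 13 prior points → Category IV (12+).
Level 15 falls in the 13-15 band.
Grid: Level 13-15 × Category IV = 1320-1680 days.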